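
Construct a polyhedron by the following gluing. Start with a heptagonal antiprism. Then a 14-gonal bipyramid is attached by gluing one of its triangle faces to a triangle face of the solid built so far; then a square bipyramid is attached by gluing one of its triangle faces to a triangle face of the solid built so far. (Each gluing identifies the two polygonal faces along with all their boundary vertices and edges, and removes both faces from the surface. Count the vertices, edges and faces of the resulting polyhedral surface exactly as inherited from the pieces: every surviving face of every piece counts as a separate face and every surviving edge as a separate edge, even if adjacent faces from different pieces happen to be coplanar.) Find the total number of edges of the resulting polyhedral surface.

A heptagonal antiprism: V=14, E=28, F=16.
Attach a 14-gonal bipyramid (V=16, E=42, F=28) along a 3-gon: merge 3 vertices and 3 edges, delete both glued faces → V=27, E=67, F=42.
Attach a square bipyramid (V=6, E=12, F=8) along a 3-gon: merge 3 vertices and 3 edges, delete both glued faces → V=30, E=76, F=48.
Check: V − E + F = 30 − 76 + 48 = 2.

76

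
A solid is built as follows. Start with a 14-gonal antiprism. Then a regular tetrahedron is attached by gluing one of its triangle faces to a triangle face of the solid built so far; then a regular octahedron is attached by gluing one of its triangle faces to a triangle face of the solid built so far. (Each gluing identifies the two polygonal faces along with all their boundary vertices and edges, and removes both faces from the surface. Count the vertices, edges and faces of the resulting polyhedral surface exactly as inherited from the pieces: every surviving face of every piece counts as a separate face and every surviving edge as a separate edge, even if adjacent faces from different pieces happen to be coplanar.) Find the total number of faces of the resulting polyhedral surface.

38

A 14-gonal antiprism: V=28, E=56, F=30.
Attach a regular tetrahedron (V=4, E=6, F=4) along a 3-gon: merge 3 vertices and 3 edges, delete both glued faces → V=29, E=59, F=32.
Attach a regular octahedron (V=6, E=12, F=8) along a 3-gon: merge 3 vertices and 3 edges, delete both glued faces → V=32, E=68, F=38.
Check: V − E + F = 32 − 68 + 38 = 2.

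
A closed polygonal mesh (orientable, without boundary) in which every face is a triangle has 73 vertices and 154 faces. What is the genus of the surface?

Every face is a triangle, so 2E = 3·154 = 462, giving E = 231.
χ = V − E + F = 73 − 231 + 154 = -4.
For a closed orientable surface χ = 2 − 2g, so g = (2 − (-4))/2 = 3.

3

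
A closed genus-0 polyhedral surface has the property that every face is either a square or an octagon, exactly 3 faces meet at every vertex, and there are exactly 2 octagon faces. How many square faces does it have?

Let x be the number of squares; then F = 2 + x.
Edge–face incidences: 2E = 8·2 + 4·x = 16 + 4x.
Every vertex has degree 3, so 3V = 2E.
Euler: V − E + F = 2 ⇒ (2E)/3 − E + (2 + x) = 2.
Multiply by 6: 2·(2E) − 3·(2E) + 6·(2 + x) = 12, i.e. 12 + 6x − (16 + 4x) = 12.
Collecting terms: 2x − 4 = 12, so 2x = 16, so x = 8.
Then 2E = 16 + 4·8 = 48, so E = 24, V = 2E/3 = 16, F = 2 + 8 = 10.

8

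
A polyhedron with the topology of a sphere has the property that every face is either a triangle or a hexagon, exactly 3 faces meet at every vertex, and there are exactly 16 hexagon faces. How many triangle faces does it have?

Let x be the number of triangles; then F = 16 + x.
Edge–face incidences: 2E = 6·16 + 3·x = 96 + 3x.
Every vertex has degree 3, so 3V = 2E.
Euler: V − E + F = 2 ⇒ (2E)/3 − E + (16 + x) = 2.
Multiply by 6: 2·(2E) − 3·(2E) + 6·(16 + x) = 12, i.e. 96 + 6x − (96 + 3x) = 12.
Collecting terms: 3x = 12, so x = 4.
Then 2E = 96 + 3·4 = 108, so E = 54, V = 2E/3 = 36, F = 16 + 4 = 20.

4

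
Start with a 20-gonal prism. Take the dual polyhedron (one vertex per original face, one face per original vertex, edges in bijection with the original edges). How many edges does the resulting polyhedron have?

60

The base solid has V = 40, E = 60, F = 22.
The dual swaps V and F and preserves E: V′ = F = 22, E′ = E = 60, F′ = V = 40.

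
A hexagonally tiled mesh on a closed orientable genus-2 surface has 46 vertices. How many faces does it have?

24

χ = 2 − 2·2 = -2, and every face is a hexagon so 6F = 2E.
V − E + F = -2 with E = 6F/2 gives 46 − (6/2 − 1)·F = -2, so F = 24 and E = 72.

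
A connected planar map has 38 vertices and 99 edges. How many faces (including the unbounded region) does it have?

63

Euler's formula for a connected plane graph: V − E + F = 2, so F = 2 − 38 + 99 = 63.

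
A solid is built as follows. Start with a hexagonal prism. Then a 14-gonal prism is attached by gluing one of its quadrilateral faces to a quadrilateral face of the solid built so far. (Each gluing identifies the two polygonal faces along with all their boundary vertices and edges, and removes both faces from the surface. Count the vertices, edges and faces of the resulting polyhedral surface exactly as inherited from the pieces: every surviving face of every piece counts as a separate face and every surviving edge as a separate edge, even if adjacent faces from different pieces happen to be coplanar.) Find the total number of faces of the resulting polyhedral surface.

A hexagonal prism: V=12, E=18, F=8.
Attach a 14-gonal prism (V=28, E=42, F=16) along a 4-gon: merge 4 vertices and 4 edges, delete both glued faces → V=36, E=56, F=22.
Check: V − E + F = 36 − 56 + 22 = 2.

22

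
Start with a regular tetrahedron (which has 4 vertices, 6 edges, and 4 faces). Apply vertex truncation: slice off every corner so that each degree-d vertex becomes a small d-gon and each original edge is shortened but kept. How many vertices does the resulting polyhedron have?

Truncation replaces each original edge-end by a new vertex, so V′ = 2E = 12.
Each original edge survives, and each old vertex of degree d contributes d new edges; summing degrees gives Σd = 2E, so E′ = E + 2E = 3E = 18.
Each original face survives and each original vertex becomes one new face: F′ = F + V = 8.

12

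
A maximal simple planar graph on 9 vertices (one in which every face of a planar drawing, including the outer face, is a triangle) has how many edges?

In a plane triangulation 3F = 2E and V − E + F = 2, so E = 3V − 6 = 3·9 − 6 = 21.

21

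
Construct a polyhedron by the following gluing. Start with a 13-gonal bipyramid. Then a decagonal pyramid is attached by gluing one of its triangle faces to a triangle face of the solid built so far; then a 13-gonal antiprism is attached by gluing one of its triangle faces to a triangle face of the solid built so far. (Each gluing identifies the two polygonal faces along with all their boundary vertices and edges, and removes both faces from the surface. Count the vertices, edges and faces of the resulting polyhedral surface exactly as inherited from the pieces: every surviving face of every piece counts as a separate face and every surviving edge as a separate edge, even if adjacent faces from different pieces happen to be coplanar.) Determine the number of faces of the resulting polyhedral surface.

A 13-gonal bipyramid: V=15, E=39, F=26.
Attach a decagonal pyramid (V=11, E=20, F=11) along a 3-gon: merge 3 vertices and 3 edges, delete both glued faces → V=23, E=56, F=35.
Attach a 13-gonal antiprism (V=26, E=52, F=28) along a 3-gon: merge 3 vertices and 3 edges, delete both glued faces → V=46, E=105, F=61.
Check: V − E + F = 46 − 105 + 61 = 2.

61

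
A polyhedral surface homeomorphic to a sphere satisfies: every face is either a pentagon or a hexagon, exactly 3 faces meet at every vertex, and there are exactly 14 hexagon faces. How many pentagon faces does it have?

Let x be the number of pentagons; then F = 14 + x.
Edge–face incidences: 2E = 6·14 + 5·x = 84 + 5x.
Every vertex has degree 3, so 3V = 2E.
Euler: V − E + F = 2 ⇒ (2E)/3 − E + (14 + x) = 2.
Multiply by 6: 2·(2E) − 3·(2E) + 6·(14 + x) = 12, i.e. 84 + 6x − (84 + 5x) = 12.
Collecting terms: x = 12.
Then 2E = 84 + 5·12 = 144, so E = 72, V = 2E/3 = 48, F = 14 + 12 = 26.

12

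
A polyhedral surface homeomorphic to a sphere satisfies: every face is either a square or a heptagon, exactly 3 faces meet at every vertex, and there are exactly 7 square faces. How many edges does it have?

21

Let x be the number of heptagons; then F = 7 + x.
Edge–face incidences: 2E = 4·7 + 7·x = 28 + 7x.
Every vertex has degree 3, so 3V = 2E.
Euler: V − E + F = 2 ⇒ (2E)/3 − E + (7 + x) = 2.
Multiply by 6: 2·(2E) − 3·(2E) + 6·(7 + x) = 12, i.e. 42 + 6x − (28 + 7x) = 12.
Collecting terms: −x + 14 = 12, so −x = −2, so x = 2.
Then 2E = 28 + 7·2 = 42, so E = 21, V = 2E/3 = 14, F = 7 + 2 = 9.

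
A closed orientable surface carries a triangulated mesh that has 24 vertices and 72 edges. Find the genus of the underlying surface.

Every face is a triangle and each edge borders two faces, so 3F = 2·72, giving F = 48.
χ = V − E + F = 24 − 72 + 48 = 0.
For a closed orientable surface χ = 2 − 2g, so g = (2 − (0))/2 = 1.

1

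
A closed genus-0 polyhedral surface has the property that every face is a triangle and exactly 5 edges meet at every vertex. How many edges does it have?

Each face has 3 edges and each edge borders two faces, so 2E = 3F.
Each vertex has degree 5, so 5V = 2E and hence V = 3F/5.
Euler: V − E + F = 2 ⇒ (3F/5) − (3F/2) + F = 2.
Multiply by 10: (6 − 15 + 10)F = 20, i.e. 1F = 20.
So F = 20, E = 3·20/2 = 30, V = 3·20/5 = 12.

30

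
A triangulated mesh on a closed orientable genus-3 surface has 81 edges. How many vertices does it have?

χ = 2 − 2·3 = -4, and every face is a triangle so 3F = 2E.
F = 2E/3 = 54. Then V = -4 + E − F = -4 + 81 − 54 = 23.

23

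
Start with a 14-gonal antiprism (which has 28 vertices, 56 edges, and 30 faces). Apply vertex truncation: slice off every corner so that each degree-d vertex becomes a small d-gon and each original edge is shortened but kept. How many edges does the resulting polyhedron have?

Truncation replaces each original edge-end by a new vertex, so V′ = 2E = 112.
Each original edge survives, and each old vertex of degree d contributes d new edges; summing degrees gives Σd = 2E, so E′ = E + 2E = 3E = 168.
Each original face survives and each original vertex becomes one new face: F′ = F + V = 58.

168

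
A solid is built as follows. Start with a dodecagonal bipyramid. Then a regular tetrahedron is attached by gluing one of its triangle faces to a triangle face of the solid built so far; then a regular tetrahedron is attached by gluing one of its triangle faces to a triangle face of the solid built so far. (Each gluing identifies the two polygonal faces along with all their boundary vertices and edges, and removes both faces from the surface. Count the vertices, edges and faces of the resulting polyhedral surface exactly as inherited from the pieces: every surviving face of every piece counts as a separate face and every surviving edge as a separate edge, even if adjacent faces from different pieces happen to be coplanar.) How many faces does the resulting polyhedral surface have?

28

A dodecagonal bipyramid: V=14, E=36, F=24.
Attach a regular tetrahedron (V=4, E=6, F=4) along a 3-gon: merge 3 vertices and 3 edges, delete both glued faces → V=15, E=39, F=26.
Attach a regular tetrahedron (V=4, E=6, F=4) along a 3-gon: merge 3 vertices and 3 edges, delete both glued faces → V=16, E=42, F=28.
Check: V − E + F = 16 − 42 + 28 = 2.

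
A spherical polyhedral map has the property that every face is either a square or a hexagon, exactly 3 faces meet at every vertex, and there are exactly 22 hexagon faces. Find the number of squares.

Let x be the number of squares; then F = 22 + x.
Edge–face incidences: 2E = 6·22 + 4·x = 132 + 4x.
Every vertex has degree 3, so 3V = 2E.
Euler: V − E + F = 2 ⇒ (2E)/3 − E + (22 + x) = 2.
Multiply by 6: 2·(2E) − 3·(2E) + 6·(22 + x) = 12, i.e. 132 + 6x − (132 + 4x) = 12.
Collecting terms: 2x = 12, so x = 6.
Then 2E = 132 + 4·6 = 156, so E = 78, V = 2E/3 = 52, F = 22 + 6 = 28.

6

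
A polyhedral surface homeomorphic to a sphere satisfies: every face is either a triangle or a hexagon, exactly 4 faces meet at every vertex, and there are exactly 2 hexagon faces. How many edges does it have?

Let x be the number of triangles; then F = 2 + x.
Edge–face incidences: 2E = 6·2 + 3·x = 12 + 3x.
Every vertex has degree 4, so 4V = 2E.
Euler: V − E + F = 2 ⇒ (2E)/4 − E + (2 + x) = 2.
Multiply by 8: 2·(2E) − 4·(2E) + 8·(2 + x) = 16, i.e. 16 + 8x − 2·(12 + 3x) = 16.
Collecting terms: 2x − 8 = 16, so 2x = 24, so x = 12.
Then 2E = 12 + 3·12 = 48, so E = 24, V = 2E/4 = 12, F = 2 + 12 = 14.

24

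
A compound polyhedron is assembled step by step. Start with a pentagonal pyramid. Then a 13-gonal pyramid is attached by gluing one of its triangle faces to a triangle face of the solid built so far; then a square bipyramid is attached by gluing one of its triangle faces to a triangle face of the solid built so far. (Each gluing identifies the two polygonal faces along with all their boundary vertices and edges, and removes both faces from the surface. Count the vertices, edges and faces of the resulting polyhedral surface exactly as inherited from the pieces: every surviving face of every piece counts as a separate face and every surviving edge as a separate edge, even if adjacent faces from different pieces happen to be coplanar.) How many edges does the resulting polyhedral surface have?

A pentagonal pyramid: V=6, E=10, F=6.
Attach a 13-gonal pyramid (V=14, E=26, F=14) along a 3-gon: merge 3 vertices and 3 edges, delete both glued faces → V=17, E=33, F=18.
Attach a square bipyramid (V=6, E=12, F=8) along a 3-gon: merge 3 vertices and 3 edges, delete both glued faces → V=20, E=42, F=24.
Check: V − E + F = 20 − 42 + 24 = 2.

42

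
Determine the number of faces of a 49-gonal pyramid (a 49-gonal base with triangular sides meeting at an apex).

A pyramid on an n-gon base has one n-gon and n triangles: V = 49 + 1 = 50, E = 2·49 = 98, F = 49 + 1 = 50.
Check: V − E + F = 50 − 98 + 50 = 2.

50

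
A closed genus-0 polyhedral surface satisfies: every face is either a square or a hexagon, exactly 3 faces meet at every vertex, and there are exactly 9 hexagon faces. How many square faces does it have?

6

Let x be the number of squares; then F = 9 + x.
Edge–face incidences: 2E = 6·9 + 4·x = 54 + 4x.
Every vertex has degree 3, so 3V = 2E.
Euler: V − E + F = 2 ⇒ (2E)/3 − E + (9 + x) = 2.
Multiply by 6: 2·(2E) − 3·(2E) + 6·(9 + x) = 12, i.e. 54 + 6x − (54 + 4x) = 12.
Collecting terms: 2x = 12, so x = 6.
Then 2E = 54 + 4·6 = 78, so E = 39, V = 2E/3 = 26, F = 9 + 6 = 15.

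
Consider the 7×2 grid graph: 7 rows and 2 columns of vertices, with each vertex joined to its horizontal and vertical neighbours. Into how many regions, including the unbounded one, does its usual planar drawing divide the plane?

7

The grid has V = 7·2 = 14 vertices and E = 7·1 + 2·6 = 19 edges.
F = 2 − V + E = 2 − 14 + 19 = 7.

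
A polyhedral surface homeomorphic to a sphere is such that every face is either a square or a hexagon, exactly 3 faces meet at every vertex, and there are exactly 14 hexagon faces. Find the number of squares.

Let x be the number of squares; then F = 14 + x.
Edge–face incidences: 2E = 6·14 + 4·x = 84 + 4x.
Every vertex has degree 3, so 3V = 2E.
Euler: V − E + F = 2 ⇒ (2E)/3 − E + (14 + x) = 2.
Multiply by 6: 2·(2E) − 3·(2E) + 6·(14 + x) = 12, i.e. 84 + 6x − (84 + 4x) = 12.
Collecting terms: 2x = 12, so x = 6.
Then 2E = 84 + 4·6 = 108, so E = 54, V = 2E/3 = 36, F = 14 + 6 = 20.

6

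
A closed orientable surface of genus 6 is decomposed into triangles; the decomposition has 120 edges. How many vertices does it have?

χ = 2 − 2·6 = -10, and every face is a triangle so 3F = 2E.
F = 2E/3 = 80. Then V = -10 + E − F = -10 + 120 − 80 = 30.

30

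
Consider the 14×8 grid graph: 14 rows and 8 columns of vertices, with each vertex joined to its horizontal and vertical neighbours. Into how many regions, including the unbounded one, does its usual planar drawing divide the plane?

92

The grid has V = 14·8 = 112 vertices and E = 14·7 + 8·13 = 202 edges.
F = 2 − V + E = 2 − 112 + 202 = 92.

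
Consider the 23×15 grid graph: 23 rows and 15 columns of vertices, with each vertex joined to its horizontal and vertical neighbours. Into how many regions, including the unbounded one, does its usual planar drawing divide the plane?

309

The grid has V = 23·15 = 345 vertices and E = 23·14 + 15·22 = 652 edges.
F = 2 − V + E = 2 − 345 + 652 = 309.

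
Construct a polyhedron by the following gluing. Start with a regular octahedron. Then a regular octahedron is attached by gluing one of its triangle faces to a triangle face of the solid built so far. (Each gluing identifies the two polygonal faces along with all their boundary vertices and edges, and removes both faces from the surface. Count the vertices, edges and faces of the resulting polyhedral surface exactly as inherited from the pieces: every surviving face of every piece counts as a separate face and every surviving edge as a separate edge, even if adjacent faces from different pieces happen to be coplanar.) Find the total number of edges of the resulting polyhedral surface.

A regular octahedron: V=6, E=12, F=8.
Attach a regular octahedron (V=6, E=12, F=8) along a 3-gon: merge 3 vertices and 3 edges, delete both glued faces → V=9, E=21, F=14.
Check: V − E + F = 9 − 21 + 14 = 2.

21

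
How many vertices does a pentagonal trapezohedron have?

12

The n-trapezohedron (dual of the n-antiprism) has V = 2·5 + 2 = 12, E = 4·5 = 20, F = 2·5 = 10.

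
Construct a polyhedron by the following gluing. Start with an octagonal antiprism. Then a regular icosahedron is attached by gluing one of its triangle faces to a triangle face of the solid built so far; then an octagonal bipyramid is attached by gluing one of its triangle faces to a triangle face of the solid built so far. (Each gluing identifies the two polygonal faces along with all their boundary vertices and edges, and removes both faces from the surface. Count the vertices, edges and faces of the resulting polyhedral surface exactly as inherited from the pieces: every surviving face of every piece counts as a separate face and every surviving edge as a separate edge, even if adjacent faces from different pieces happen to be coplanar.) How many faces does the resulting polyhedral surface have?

50

An octagonal antiprism: V=16, E=32, F=18.
Attach a regular icosahedron (V=12, E=30, F=20) along a 3-gon: merge 3 vertices and 3 edges, delete both glued faces → V=25, E=59, F=36.
Attach an octagonal bipyramid (V=10, E=24, F=16) along a 3-gon: merge 3 vertices and 3 edges, delete both glued faces → V=32, E=80, F=50.
Check: V − E + F = 32 − 80 + 50 = 2.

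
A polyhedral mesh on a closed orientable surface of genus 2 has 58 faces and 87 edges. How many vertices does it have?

For a closed orientable surface of genus 2, χ = 2 − 2·2 = -2.
V = -2 + E − F = -2 + 87 − 58 = 27.

27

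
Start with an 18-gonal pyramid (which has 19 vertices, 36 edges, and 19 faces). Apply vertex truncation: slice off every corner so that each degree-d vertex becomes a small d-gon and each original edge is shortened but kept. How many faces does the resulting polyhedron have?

Truncation replaces each original edge-end by a new vertex, so V′ = 2E = 72.
Each original edge survives, and each old vertex of degree d contributes d new edges; summing degrees gives Σd = 2E, so E′ = E + 2E = 3E = 108.
Each original face survives and each original vertex becomes one new face: F′ = F + V = 38.

38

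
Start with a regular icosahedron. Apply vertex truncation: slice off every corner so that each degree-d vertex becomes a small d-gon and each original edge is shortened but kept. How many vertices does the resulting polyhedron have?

The base solid has V = 12, E = 30, F = 20.
Truncation replaces each original edge-end by a new vertex, so V′ = 2E = 60.
Each original edge survives, and each old vertex of degree d contributes d new edges; summing degrees gives Σd = 2E, so E′ = E + 2E = 3E = 90.
Each original face survives and each original vertex becomes one new face: F′ = F + V = 32.

60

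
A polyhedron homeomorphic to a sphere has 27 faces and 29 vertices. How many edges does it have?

Here V − E + F = 2.
E = V + F − (2) = 29 + 27 − (2) = 54.

54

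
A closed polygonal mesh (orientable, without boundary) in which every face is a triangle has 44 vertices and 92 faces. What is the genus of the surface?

2

Every face is a triangle, so 2E = 3·92 = 276, giving E = 138.
χ = V − E + F = 44 − 138 + 92 = -2.
For a closed orientable surface χ = 2 − 2g, so g = (2 − (-2))/2 = 2.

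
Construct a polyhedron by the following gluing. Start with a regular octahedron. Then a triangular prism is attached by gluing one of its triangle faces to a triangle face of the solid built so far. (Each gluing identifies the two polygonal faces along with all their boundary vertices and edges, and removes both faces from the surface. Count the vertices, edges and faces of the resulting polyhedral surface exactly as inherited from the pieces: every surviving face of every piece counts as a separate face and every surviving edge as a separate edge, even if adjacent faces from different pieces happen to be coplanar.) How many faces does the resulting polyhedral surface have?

11

A regular octahedron: V=6, E=12, F=8.
Attach a triangular prism (V=6, E=9, F=5) along a 3-gon: merge 3 vertices and 3 edges, delete both glued faces → V=9, E=18, F=11.
Check: V − E + F = 9 − 18 + 11 = 2.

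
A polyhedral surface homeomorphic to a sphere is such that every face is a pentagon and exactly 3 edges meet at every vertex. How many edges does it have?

30

Each face has 5 edges and each edge borders two faces, so 2E = 5F.
Each vertex has degree 3, so 3V = 2E and hence V = 5F/3.
Euler: V − E + F = 2 ⇒ (5F/3) − (5F/2) + F = 2.
Multiply by 6: (10 − 15 + 6)F = 12, i.e. 1F = 12.
So F = 12, E = 5·12/2 = 30, V = 5·12/3 = 20.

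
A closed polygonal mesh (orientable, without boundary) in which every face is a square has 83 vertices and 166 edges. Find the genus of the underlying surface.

1

Every face is a square and each edge borders two faces, so 4F = 2·166, giving F = 83.
χ = V − E + F = 83 − 166 + 83 = 0.
For a closed orientable surface χ = 2 − 2g, so g = (2 − (0))/2 = 1.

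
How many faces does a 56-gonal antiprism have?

114

An antiprism on an n-gon has two n-gon caps and 2n triangles: V = 2·56 = 112, E = 4·56 = 224, F = 2·56 + 2 = 114.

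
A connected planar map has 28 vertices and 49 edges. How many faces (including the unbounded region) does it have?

23

Euler's formula for a connected plane graph: V − E + F = 2, so F = 2 − 28 + 49 = 23.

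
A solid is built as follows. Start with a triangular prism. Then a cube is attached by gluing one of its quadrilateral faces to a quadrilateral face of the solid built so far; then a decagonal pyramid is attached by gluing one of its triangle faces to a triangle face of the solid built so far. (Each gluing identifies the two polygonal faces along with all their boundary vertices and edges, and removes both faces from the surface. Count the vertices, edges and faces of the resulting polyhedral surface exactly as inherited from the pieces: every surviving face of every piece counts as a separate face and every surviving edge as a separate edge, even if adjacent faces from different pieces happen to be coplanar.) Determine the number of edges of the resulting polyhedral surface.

34

A triangular prism: V=6, E=9, F=5.
Attach a cube (V=8, E=12, F=6) along a 4-gon: merge 4 vertices and 4 edges, delete both glued faces → V=10, E=17, F=9.
Attach a decagonal pyramid (V=11, E=20, F=11) along a 3-gon: merge 3 vertices and 3 edges, delete both glued faces → V=18, E=34, F=18.
Check: V − E + F = 18 − 34 + 18 = 2.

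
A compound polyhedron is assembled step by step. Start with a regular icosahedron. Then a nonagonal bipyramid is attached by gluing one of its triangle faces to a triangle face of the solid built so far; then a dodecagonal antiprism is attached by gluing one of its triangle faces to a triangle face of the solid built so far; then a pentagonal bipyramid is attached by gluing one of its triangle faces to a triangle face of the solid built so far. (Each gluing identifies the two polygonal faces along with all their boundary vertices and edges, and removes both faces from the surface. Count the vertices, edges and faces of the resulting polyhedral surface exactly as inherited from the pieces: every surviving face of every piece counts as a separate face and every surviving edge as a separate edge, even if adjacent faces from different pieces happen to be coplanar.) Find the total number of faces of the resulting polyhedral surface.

68

A regular icosahedron: V=12, E=30, F=20.
Attach a nonagonal bipyramid (V=11, E=27, F=18) along a 3-gon: merge 3 vertices and 3 edges, delete both glued faces → V=20, E=54, F=36.
Attach a dodecagonal antiprism (V=24, E=48, F=26) along a 3-gon: merge 3 vertices and 3 edges, delete both glued faces → V=41, E=99, F=60.
Attach a pentagonal bipyramid (V=7, E=15, F=10) along a 3-gon: merge 3 vertices and 3 edges, delete both glued faces → V=45, E=111, F=68.
Check: V − E + F = 45 − 111 + 68 = 2.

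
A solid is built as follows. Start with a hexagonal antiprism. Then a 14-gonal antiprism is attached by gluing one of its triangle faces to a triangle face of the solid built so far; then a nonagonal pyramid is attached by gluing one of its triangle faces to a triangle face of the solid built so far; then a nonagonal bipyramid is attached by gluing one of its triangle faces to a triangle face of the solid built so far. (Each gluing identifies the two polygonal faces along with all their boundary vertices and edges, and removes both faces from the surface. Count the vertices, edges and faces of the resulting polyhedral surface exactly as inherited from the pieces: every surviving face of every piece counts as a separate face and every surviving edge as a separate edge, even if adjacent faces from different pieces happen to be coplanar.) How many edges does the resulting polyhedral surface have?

A hexagonal antiprism: V=12, E=24, F=14.
Attach a 14-gonal antiprism (V=28, E=56, F=30) along a 3-gon: merge 3 vertices and 3 edges, delete both glued faces → V=37, E=77, F=42.
Attach a nonagonal pyramid (V=10, E=18, F=10) along a 3-gon: merge 3 vertices and 3 edges, delete both glued faces → V=44, E=92, F=50.
Attach a nonagonal bipyramid (V=11, E=27, F=18) along a 3-gon: merge 3 vertices and 3 edges, delete both glued faces → V=52, E=116, F=66.
Check: V − E + F = 52 − 116 + 66 = 2.

116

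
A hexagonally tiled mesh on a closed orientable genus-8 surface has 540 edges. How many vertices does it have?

χ = 2 − 2·8 = -14, and every face is a hexagon so 6F = 2E.
F = 2E/6 = 180. Then V = -14 + E − F = -14 + 540 − 180 = 346.

346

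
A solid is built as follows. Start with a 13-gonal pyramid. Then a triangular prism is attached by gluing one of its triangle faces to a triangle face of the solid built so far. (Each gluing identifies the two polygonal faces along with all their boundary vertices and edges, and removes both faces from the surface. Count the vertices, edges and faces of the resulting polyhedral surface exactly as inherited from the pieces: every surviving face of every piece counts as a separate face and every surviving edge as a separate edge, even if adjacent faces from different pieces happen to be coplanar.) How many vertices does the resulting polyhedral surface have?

A 13-gonal pyramid: V=14, E=26, F=14.
Attach a triangular prism (V=6, E=9, F=5) along a 3-gon: merge 3 vertices and 3 edges, delete both glued faces → V=17, E=32, F=17.
Check: V − E + F = 17 − 32 + 17 = 2.

17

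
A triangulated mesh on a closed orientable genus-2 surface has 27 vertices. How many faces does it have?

χ = 2 − 2·2 = -2, and every face is a triangle so 3F = 2E.
V − E + F = -2 with E = 3F/2 gives 27 − (3/2 − 1)·F = -2, so F = 58 and E = 87.

58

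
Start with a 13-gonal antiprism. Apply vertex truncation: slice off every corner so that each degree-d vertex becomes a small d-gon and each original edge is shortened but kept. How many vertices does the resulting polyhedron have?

104

The base solid has V = 26, E = 52, F = 28.
Truncation replaces each original edge-end by a new vertex, so V′ = 2E = 104.
Each original edge survives, and each old vertex of degree d contributes d new edges; summing degrees gives Σd = 2E, so E′ = E + 2E = 3E = 156.
Each original face survives and each original vertex becomes one new face: F′ = F + V = 54.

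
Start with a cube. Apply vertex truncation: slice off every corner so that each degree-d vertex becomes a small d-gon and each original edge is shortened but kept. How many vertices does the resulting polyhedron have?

The base solid has V = 8, E = 12, F = 6.
Truncation replaces each original edge-end by a new vertex, so V′ = 2E = 24.
Each original edge survives, and each old vertex of degree d contributes d new edges; summing degrees gives Σd = 2E, so E′ = E + 2E = 3E = 36.
Each original face survives and each original vertex becomes one new face: F′ = F + V = 14.

24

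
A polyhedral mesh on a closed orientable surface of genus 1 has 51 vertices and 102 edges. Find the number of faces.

For a closed orientable surface of genus 1, χ = 2 − 2·1 = 0.
F = 0 − V + E = 0 − 51 + 102 = 51.

51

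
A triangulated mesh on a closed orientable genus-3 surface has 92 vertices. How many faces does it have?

χ = 2 − 2·3 = -4, and every face is a triangle so 3F = 2E.
V − E + F = -4 with E = 3F/2 gives 92 − (3/2 − 1)·F = -4, so F = 192 and E = 288.

192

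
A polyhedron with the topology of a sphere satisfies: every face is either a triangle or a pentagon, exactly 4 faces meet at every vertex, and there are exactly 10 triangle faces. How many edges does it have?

20

Let x be the number of pentagons; then F = 10 + x.
Edge–face incidences: 2E = 3·10 + 5·x = 30 + 5x.
Every vertex has degree 4, so 4V = 2E.
Euler: V − E + F = 2 ⇒ (2E)/4 − E + (10 + x) = 2.
Multiply by 8: 2·(2E) − 4·(2E) + 8·(10 + x) = 16, i.e. 80 + 8x − 2·(30 + 5x) = 16.
Collecting terms: −2x + 20 = 16, so −2x = −4, so x = 2.
Then 2E = 30 + 5·2 = 40, so E = 20, V = 2E/4 = 10, F = 10 + 2 = 12.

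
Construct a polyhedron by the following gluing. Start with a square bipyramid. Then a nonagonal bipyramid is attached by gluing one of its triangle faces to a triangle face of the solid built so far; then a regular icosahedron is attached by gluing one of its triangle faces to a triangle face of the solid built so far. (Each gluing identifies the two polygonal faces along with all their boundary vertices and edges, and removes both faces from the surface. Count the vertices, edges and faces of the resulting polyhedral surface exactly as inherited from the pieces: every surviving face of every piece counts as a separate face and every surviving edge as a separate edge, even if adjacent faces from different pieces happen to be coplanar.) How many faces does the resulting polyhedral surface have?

A square bipyramid: V=6, E=12, F=8.
Attach a nonagonal bipyramid (V=11, E=27, F=18) along a 3-gon: merge 3 vertices and 3 edges, delete both glued faces → V=14, E=36, F=24.
Attach a regular icosahedron (V=12, E=30, F=20) along a 3-gon: merge 3 vertices and 3 edges, delete both glued faces → V=23, E=63, F=42.
Check: V − E + F = 23 − 63 + 42 = 2.

42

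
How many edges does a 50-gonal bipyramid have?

A bipyramid over an n-gon has 2n triangular faces and n + 2 vertices: V = 50 + 2 = 52, E = 3·50 = 150, F = 2·50 = 100.

150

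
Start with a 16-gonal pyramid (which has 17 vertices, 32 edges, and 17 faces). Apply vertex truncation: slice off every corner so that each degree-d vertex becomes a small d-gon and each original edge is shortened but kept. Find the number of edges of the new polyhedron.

96

Truncation replaces each original edge-end by a new vertex, so V′ = 2E = 64.
Each original edge survives, and each old vertex of degree d contributes d new edges; summing degrees gives Σd = 2E, so E′ = E + 2E = 3E = 96.
Each original face survives and each original vertex becomes one new face: F′ = F + V = 34.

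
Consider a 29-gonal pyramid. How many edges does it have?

A pyramid on an n-gon base has one n-gon and n triangles: V = 29 + 1 = 30, E = 2·29 = 58, F = 29 + 1 = 30.
Check: V − E + F = 30 − 58 + 30 = 2.

58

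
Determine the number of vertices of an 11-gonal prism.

A prism on an n-gon has two n-gon bases and n rectangular sides: V = 2·11 = 22, E = 3·11 = 33, F = 11 + 2 = 13.

22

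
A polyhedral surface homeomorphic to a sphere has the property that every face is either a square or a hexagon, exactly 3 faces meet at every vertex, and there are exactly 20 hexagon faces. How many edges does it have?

Let x be the number of squares; then F = 20 + x.
Edge–face incidences: 2E = 6·20 + 4·x = 120 + 4x.
Every vertex has degree 3, so 3V = 2E.
Euler: V − E + F = 2 ⇒ (2E)/3 − E + (20 + x) = 2.
Multiply by 6: 2·(2E) − 3·(2E) + 6·(20 + x) = 12, i.e. 120 + 6x − (120 + 4x) = 12.
Collecting terms: 2x = 12, so x = 6.
Then 2E = 120 + 4·6 = 144, so E = 72, V = 2E/3 = 48, F = 20 + 6 = 26.

72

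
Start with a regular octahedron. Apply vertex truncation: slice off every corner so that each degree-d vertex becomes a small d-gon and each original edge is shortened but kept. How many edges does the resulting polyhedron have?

36

The base solid has V = 6, E = 12, F = 8.
Truncation replaces each original edge-end by a new vertex, so V′ = 2E = 24.
Each original edge survives, and each old vertex of degree d contributes d new edges; summing degrees gives Σd = 2E, so E′ = E + 2E = 3E = 36.
Each original face survives and each original vertex becomes one new face: F′ = F + V = 14.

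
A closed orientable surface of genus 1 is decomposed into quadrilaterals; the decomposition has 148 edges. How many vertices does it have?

74

χ = 2 − 2·1 = 0, and every face is a square so 4F = 2E.
F = 2E/4 = 74. Then V = 0 + E − F = 0 + 148 − 74 = 74.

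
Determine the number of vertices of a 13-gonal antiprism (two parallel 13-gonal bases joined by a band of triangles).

26

An antiprism on an n-gon has two n-gon caps and 2n triangles: V = 2·13 = 26, E = 4·13 = 52, F = 2·13 + 2 = 28.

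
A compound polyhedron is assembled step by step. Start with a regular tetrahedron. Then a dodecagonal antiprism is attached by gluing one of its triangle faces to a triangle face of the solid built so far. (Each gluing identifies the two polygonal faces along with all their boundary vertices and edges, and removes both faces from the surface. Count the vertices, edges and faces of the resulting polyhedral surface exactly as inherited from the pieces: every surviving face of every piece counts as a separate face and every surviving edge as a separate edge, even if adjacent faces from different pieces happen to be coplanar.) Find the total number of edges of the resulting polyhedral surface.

A regular tetrahedron: V=4, E=6, F=4.
Attach a dodecagonal antiprism (V=24, E=48, F=26) along a 3-gon: merge 3 vertices and 3 edges, delete both glued faces → V=25, E=51, F=28.
Check: V − E + F = 25 − 51 + 28 = 2.

51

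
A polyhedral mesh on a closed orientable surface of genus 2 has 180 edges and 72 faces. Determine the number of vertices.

For a closed orientable surface of genus 2, χ = 2 − 2·2 = -2.
V = -2 + E − F = -2 + 180 − 72 = 106.

106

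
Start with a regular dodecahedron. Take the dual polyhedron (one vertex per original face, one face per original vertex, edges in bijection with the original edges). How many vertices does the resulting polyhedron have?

The base solid has V = 20, E = 30, F = 12.
The dual swaps V and F and preserves E: V′ = F = 12, E′ = E = 30, F′ = V = 20.

12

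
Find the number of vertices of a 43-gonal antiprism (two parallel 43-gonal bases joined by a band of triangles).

An antiprism on an n-gon has two n-gon caps and 2n triangles: V = 2·43 = 86, E = 4·43 = 172, F = 2·43 + 2 = 88.
Check: V − E + F = 86 − 172 + 88 = 2.

86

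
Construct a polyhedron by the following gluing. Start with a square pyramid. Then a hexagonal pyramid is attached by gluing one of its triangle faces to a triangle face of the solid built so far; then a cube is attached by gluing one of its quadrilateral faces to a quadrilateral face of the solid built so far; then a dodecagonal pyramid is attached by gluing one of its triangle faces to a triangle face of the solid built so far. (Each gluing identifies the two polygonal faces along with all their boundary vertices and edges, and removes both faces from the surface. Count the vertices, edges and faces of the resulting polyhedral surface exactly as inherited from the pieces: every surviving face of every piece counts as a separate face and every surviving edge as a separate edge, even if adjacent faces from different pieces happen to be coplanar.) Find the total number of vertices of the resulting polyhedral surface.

A square pyramid: V=5, E=8, F=5.
Attach a hexagonal pyramid (V=7, E=12, F=7) along a 3-gon: merge 3 vertices and 3 edges, delete both glued faces → V=9, E=17, F=10.
Attach a cube (V=8, E=12, F=6) along a 4-gon: merge 4 vertices and 4 edges, delete both glued faces → V=13, E=25, F=14.
Attach a dodecagonal pyramid (V=13, E=24, F=13) along a 3-gon: merge 3 vertices and 3 edges, delete both glued faces → V=23, E=46, F=25.
Check: V − E + F = 23 − 46 + 25 = 2.

23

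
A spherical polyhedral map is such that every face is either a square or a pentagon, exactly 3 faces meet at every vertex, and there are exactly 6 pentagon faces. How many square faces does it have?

Let x be the number of squares; then F = 6 + x.
Edge–face incidences: 2E = 5·6 + 4·x = 30 + 4x.
Every vertex has degree 3, so 3V = 2E.
Euler: V − E + F = 2 ⇒ (2E)/3 − E + (6 + x) = 2.
Multiply by 6: 2·(2E) − 3·(2E) + 6·(6 + x) = 12, i.e. 36 + 6x − (30 + 4x) = 12.
Collecting terms: 2x + 6 = 12, so 2x = 6, so x = 3.
Then 2E = 30 + 4·3 = 42, so E = 21, V = 2E/3 = 14, F = 6 + 3 = 9.

3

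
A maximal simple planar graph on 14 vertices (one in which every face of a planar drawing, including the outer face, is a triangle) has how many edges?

36

In a plane triangulation 3F = 2E and V − E + F = 2, so E = 3V − 6 = 3·14 − 6 = 36.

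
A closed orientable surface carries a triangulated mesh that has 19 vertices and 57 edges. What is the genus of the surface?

1

Every face is a triangle and each edge borders two faces, so 3F = 2·57, giving F = 38.
χ = V − E + F = 19 − 57 + 38 = 0.
For a closed orientable surface χ = 2 − 2g, so g = (2 − (0))/2 = 1.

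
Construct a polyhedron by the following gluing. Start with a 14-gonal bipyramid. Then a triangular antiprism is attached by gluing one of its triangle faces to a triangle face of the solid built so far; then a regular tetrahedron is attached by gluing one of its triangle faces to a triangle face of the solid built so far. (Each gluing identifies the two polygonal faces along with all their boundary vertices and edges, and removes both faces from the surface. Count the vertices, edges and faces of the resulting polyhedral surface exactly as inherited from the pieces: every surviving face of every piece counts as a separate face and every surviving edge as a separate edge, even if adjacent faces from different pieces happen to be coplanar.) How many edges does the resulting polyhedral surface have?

A 14-gonal bipyramid: V=16, E=42, F=28.
Attach a triangular antiprism (V=6, E=12, F=8) along a 3-gon: merge 3 vertices and 3 edges, delete both glued faces → V=19, E=51, F=34.
Attach a regular tetrahedron (V=4, E=6, F=4) along a 3-gon: merge 3 vertices and 3 edges, delete both glued faces → V=20, E=54, F=36.
Check: V − E + F = 20 − 54 + 36 = 2.

54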